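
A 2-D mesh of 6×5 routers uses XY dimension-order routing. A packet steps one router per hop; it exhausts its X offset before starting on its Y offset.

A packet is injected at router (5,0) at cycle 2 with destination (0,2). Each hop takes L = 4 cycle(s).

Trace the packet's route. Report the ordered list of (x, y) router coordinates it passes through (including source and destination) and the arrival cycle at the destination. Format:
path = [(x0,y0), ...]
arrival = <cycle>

path = [(5,0), (4,0), (3,0), (2,0), (1,0), (0,0), (0,1), (0,2)]
arrival = 30

hop 0: (5,0) @ cyc 2
hop 1: (4,0) @ cyc 6  [W]
hop 2: (3,0) @ cyc 10  [W]
hop 3: (2,0) @ cyc 14  [W]
hop 4: (1,0) @ cyc 18  [W]
hop 5: (0,0) @ cyc 22  [W]
hop 6: (0,1) @ cyc 26  [N]
hop 7: (0,2) @ cyc 30  [N]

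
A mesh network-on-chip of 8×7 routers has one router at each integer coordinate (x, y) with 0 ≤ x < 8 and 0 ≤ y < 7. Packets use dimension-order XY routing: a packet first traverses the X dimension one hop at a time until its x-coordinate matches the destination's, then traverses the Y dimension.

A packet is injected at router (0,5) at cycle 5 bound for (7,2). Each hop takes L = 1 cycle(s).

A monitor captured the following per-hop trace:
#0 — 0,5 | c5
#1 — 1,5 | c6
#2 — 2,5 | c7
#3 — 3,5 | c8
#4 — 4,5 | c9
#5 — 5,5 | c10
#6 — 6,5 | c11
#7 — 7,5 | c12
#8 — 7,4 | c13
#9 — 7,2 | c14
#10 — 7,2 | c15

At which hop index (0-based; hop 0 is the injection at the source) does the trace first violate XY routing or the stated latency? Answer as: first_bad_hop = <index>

first_bad_hop = 9

  1: Δx=+1 Δy=+0 Δt=1 [ok]
  2: Δx=+1 Δy=+0 Δt=1 [ok]
  3: Δx=+1 Δy=+0 Δt=1 [ok]
  4: Δx=+1 Δy=+0 Δt=1 [ok]
  5: Δx=+1 Δy=+0 Δt=1 [ok]
  6: Δx=+1 Δy=+0 Δt=1 [ok]
  7: Δx=+1 Δy=+0 Δt=1 [ok]
  8: Δx=+0 Δy=-1 Δt=1 [ok]
  9: Δx=+0 Δy=-2 Δt=1 [BAD: non-unit step]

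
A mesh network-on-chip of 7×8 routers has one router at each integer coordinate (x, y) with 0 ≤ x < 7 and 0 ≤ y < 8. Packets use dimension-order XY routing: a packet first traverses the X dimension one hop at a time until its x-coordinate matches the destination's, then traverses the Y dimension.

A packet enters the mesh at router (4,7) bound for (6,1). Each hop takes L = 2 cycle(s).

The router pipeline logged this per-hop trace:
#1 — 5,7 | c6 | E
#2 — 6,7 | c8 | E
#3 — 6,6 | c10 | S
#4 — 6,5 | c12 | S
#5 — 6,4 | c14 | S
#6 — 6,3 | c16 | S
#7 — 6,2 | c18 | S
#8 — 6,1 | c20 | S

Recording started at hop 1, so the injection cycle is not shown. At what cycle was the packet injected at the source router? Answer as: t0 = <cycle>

At hop 1 the cycle is 6; in general cyc_k = t0 + kL.
t0 = cyc[1] − L = 6 − 2 = 4.

t0 = 4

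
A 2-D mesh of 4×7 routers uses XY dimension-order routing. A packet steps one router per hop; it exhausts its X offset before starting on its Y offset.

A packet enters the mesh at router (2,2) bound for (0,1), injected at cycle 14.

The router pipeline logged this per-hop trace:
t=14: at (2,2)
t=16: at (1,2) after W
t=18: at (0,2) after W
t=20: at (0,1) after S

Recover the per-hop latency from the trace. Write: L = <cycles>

cyc[1] − cyc[0] = 16 − 14 = 2.
Each hop adds L, hence L = 2.

L = 2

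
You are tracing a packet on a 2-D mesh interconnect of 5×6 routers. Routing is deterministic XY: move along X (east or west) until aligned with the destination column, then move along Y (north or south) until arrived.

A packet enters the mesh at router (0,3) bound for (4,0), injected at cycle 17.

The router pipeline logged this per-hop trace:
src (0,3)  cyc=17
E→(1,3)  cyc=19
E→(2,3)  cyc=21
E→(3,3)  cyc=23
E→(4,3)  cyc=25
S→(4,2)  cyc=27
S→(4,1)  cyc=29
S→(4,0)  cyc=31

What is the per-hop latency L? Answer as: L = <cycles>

Between hops 0 and 1 the cycle counter advances 19 − 17 = 2.
That increment is L by definition: L = 2.

L = 2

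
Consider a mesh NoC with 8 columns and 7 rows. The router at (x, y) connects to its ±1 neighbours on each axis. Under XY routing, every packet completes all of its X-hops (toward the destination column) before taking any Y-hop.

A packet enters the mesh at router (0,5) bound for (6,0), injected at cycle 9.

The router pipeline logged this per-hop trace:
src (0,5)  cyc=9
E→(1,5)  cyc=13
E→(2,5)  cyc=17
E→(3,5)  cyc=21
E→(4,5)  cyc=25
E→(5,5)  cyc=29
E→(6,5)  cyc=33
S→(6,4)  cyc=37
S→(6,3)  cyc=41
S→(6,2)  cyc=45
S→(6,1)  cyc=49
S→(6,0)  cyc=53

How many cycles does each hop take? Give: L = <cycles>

cyc[1] − cyc[0] = 13 − 9 = 4.
Each hop adds L, hence L = 4.

L = 4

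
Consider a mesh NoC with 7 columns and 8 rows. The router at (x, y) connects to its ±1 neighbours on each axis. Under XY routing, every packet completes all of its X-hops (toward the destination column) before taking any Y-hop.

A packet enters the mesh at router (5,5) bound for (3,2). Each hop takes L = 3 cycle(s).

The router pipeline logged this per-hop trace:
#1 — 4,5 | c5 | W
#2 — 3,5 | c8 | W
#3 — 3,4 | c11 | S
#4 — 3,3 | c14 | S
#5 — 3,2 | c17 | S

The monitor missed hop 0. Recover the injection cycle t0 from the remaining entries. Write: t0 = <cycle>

t0 = 2

The first recorded entry is hop 1 at cycle 5.
Therefore t0 = 5 − L = 2.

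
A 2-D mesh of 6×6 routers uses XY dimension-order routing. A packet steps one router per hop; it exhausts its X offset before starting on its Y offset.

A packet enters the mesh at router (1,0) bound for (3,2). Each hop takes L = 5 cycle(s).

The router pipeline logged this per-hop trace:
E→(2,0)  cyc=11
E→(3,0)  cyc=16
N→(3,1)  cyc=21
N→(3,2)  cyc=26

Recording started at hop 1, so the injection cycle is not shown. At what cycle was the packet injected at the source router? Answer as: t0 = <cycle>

t0 = 6

At hop 1 the cycle is 11; in general cyc_k = t0 + kL.
So t0 = 11 − 1·5 = 6.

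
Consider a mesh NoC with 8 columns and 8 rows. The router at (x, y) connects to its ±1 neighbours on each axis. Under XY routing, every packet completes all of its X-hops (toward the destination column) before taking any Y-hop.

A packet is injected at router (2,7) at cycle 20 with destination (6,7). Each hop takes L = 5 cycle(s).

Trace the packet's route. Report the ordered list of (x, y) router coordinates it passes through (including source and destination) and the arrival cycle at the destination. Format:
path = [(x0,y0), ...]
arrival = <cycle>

#0 — 2,7 | c20
#1 — 3,7 | c25 | E
#2 — 4,7 | c30 | E
#3 — 5,7 | c35 | E
#4 — 6,7 | c40 | E

path = [(2,7), (3,7), (4,7), (5,7), (6,7)]
arrival = 40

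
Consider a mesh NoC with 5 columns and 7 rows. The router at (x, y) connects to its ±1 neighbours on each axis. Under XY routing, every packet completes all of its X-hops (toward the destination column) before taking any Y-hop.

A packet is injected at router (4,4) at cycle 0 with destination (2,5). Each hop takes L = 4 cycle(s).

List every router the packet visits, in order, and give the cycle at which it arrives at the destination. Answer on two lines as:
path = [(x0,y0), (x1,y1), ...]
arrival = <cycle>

src (4,4)  cyc=0
W→(3,4)  cyc=4
W→(2,4)  cyc=8
N→(2,5)  cyc=12

path = [(4,4), (3,4), (2,4), (2,5)]
arrival = 12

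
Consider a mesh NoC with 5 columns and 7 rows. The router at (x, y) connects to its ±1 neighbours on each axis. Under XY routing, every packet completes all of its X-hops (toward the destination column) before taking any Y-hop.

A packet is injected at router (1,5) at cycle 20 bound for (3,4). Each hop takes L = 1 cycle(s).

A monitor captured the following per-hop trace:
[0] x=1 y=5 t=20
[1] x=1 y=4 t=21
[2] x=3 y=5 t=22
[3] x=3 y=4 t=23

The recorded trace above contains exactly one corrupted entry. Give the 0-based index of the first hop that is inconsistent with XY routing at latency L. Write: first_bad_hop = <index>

[1] (+0,-1) / 1c ⇒ BAD: Y-move but x=1≠3

first_bad_hop = 1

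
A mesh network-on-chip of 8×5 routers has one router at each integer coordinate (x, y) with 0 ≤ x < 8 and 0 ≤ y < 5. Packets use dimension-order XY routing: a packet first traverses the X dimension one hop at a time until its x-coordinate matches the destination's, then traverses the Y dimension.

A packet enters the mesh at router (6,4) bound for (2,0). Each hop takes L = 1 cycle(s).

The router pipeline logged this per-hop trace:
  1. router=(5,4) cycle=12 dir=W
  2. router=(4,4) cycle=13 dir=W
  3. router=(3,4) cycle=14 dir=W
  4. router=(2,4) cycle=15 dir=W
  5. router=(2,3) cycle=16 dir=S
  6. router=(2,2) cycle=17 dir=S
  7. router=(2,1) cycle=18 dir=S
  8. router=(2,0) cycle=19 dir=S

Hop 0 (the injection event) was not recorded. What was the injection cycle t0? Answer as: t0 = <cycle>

cyc[1] = 12 and cyc[k] = t0 + k·L for every k.
t0 = cyc[1] − L = 12 − 1 = 11.

t0 = 11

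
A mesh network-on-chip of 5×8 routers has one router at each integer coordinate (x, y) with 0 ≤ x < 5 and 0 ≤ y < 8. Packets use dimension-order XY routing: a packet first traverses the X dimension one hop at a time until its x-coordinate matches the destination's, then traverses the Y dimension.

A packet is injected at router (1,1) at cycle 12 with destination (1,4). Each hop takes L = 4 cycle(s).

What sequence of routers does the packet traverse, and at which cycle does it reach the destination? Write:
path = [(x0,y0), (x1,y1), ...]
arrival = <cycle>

hop 0: (1,1) @ cyc 12
hop 1: (1,2) @ cyc 16  [N]
hop 2: (1,3) @ cyc 20  [N]
hop 3: (1,4) @ cyc 24  [N]

path = [(1,1), (1,2), (1,3), (1,4)]
arrival = 24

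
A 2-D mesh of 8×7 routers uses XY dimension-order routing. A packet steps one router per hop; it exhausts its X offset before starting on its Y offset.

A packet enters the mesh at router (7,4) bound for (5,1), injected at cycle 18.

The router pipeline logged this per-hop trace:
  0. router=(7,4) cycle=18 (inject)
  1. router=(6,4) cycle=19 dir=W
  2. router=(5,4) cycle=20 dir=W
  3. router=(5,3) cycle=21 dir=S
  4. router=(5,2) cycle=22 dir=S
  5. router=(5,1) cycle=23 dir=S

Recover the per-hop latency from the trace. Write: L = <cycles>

cyc[1] − cyc[0] = 19 − 18 = 1.
Per-hop latency L = Δcyc = 1.

L = 1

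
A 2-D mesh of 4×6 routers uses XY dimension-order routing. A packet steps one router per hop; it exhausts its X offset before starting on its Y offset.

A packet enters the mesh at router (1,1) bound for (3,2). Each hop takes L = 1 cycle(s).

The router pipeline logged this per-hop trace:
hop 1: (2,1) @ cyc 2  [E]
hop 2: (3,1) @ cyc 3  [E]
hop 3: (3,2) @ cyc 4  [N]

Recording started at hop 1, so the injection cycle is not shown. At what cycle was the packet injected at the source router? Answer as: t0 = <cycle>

At hop 1 the cycle is 2; in general cyc_k = t0 + kL.
Subtract one hop: t0 = 2 − 1 = 1.

t0 = 1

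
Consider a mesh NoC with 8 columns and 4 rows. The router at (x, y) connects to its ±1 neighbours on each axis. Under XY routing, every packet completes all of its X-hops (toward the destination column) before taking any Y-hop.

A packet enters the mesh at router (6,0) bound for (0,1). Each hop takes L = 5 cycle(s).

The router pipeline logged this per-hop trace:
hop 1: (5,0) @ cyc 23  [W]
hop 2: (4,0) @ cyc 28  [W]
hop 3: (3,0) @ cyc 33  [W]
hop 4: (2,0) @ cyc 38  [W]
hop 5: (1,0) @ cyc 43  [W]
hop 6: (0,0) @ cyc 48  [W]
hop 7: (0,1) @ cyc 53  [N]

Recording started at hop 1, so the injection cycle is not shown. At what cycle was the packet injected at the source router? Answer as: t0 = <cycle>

The first recorded entry is hop 1 at cycle 23.
Therefore t0 = 23 − L = 18.

t0 = 18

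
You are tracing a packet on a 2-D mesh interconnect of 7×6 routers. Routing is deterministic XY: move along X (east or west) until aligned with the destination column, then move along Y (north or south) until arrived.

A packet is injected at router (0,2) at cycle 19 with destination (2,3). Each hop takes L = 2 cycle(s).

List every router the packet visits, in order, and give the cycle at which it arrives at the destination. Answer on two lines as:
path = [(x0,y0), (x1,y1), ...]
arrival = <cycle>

path = [(0,2), (1,2), (2,2), (2,3)]
arrival = 25

  0. router=(0,2) cycle=19 (inject)
  1. router=(1,2) cycle=21 dir=E
  2. router=(2,2) cycle=23 dir=E
  3. router=(2,3) cycle=25 dir=N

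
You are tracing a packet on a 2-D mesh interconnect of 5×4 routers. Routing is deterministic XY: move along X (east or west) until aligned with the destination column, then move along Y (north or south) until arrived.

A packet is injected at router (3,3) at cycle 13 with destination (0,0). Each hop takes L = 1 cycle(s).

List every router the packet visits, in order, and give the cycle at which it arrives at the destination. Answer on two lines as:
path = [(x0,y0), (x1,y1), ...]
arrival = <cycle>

  0. router=(3,3) cycle=13 (inject)
  1. router=(2,3) cycle=14 dir=W
  2. router=(1,3) cycle=15 dir=W
  3. router=(0,3) cycle=16 dir=W
  4. router=(0,2) cycle=17 dir=S
  5. router=(0,1) cycle=18 dir=S
  6. router=(0,0) cycle=19 dir=S

path = [(3,3), (2,3), (1,3), (0,3), (0,2), (0,1), (0,0)]
arrival = 19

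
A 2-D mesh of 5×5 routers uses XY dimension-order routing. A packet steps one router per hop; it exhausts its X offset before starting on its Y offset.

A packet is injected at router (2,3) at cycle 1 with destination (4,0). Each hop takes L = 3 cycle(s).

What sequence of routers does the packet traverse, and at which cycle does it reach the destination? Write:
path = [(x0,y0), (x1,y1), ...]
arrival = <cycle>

path = [(2,3), (3,3), (4,3), (4,2), (4,1), (4,0)]
arrival = 16

hop 0: (2,3) @ cyc 1
hop 1: (3,3) @ cyc 4  [E]
hop 2: (4,3) @ cyc 7  [E]
hop 3: (4,2) @ cyc 10  [S]
hop 4: (4,1) @ cyc 13  [S]
hop 5: (4,0) @ cyc 16  [S]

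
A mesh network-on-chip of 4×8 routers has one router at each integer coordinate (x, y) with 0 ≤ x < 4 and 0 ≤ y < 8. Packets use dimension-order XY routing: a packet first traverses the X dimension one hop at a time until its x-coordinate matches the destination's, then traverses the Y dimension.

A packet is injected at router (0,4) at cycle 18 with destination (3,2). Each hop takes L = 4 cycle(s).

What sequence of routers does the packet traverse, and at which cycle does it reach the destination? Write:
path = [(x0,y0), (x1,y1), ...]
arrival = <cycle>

path = [(0,4), (1,4), (2,4), (3,4), (3,3), (3,2)]
arrival = 38

src (0,4)  cyc=18
E→(1,4)  cyc=22
E→(2,4)  cyc=26
E→(3,4)  cyc=30
S→(3,3)  cyc=34
S→(3,2)  cyc=38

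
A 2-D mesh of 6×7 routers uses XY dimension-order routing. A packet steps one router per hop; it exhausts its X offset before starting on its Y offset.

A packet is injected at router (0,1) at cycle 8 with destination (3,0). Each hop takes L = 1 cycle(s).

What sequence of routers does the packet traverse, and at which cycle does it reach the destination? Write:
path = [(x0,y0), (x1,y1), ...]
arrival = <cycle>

src (0,1)  cyc=8
E→(1,1)  cyc=9
E→(2,1)  cyc=10
E→(3,1)  cyc=11
S→(3,0)  cyc=12

path = [(0,1), (1,1), (2,1), (3,1), (3,0)]
arrival = 12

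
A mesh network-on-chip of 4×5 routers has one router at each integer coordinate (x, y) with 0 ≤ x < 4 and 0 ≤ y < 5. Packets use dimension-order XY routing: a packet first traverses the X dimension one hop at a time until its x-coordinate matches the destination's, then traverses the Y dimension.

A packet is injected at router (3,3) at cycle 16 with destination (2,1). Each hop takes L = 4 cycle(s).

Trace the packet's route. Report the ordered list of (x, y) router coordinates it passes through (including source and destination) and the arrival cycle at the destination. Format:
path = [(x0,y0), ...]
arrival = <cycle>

#0 — 3,3 | c16
#1 — 2,3 | c20 | W
#2 — 2,2 | c24 | S
#3 — 2,1 | c28 | S

path = [(3,3), (2,3), (2,2), (2,1)]
arrival = 28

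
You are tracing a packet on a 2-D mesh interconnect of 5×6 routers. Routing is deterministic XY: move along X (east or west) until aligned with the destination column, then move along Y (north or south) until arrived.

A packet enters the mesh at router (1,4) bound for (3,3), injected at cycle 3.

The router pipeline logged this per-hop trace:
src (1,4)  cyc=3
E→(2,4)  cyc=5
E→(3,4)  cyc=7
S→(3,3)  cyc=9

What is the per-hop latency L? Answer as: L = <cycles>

Between hops 0 and 1 the cycle counter advances 5 − 3 = 2.
Per-hop latency L = Δcyc = 2.

L = 2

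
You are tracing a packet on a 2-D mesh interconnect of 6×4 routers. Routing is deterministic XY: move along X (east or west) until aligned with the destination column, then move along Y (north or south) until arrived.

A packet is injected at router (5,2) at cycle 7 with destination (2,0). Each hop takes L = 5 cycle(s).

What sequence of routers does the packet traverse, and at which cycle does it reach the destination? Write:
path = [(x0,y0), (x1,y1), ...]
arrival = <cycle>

path = [(5,2), (4,2), (3,2), (2,2), (2,1), (2,0)]
arrival = 32

#0 — 5,2 | c7
#1 — 4,2 | c12 | W
#2 — 3,2 | c17 | W
#3 — 2,2 | c22 | W
#4 — 2,1 | c27 | S
#5 — 2,0 | c32 | S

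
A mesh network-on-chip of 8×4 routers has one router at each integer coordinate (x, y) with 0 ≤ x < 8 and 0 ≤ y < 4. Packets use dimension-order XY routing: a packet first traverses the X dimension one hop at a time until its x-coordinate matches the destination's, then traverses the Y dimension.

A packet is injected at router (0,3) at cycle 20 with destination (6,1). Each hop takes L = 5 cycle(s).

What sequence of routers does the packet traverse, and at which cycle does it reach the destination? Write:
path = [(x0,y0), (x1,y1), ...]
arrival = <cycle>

path = [(0,3), (1,3), (2,3), (3,3), (4,3), (5,3), (6,3), (6,2), (6,1)]
arrival = 60

t=20: at (0,3)
t=25: at (1,3) after E
t=30: at (2,3) after E
t=35: at (3,3) after E
t=40: at (4,3) after E
t=45: at (5,3) after E
t=50: at (6,3) after E
t=55: at (6,2) after S
t=60: at (6,1) after S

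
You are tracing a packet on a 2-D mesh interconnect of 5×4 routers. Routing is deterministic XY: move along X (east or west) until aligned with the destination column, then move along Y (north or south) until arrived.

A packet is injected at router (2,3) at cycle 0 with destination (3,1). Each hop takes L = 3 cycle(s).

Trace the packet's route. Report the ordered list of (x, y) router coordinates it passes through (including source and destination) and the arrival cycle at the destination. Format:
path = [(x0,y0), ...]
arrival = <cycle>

src (2,3)  cyc=0
E→(3,3)  cyc=3
S→(3,2)  cyc=6
S→(3,1)  cyc=9

path = [(2,3), (3,3), (3,2), (3,1)]
arrival = 9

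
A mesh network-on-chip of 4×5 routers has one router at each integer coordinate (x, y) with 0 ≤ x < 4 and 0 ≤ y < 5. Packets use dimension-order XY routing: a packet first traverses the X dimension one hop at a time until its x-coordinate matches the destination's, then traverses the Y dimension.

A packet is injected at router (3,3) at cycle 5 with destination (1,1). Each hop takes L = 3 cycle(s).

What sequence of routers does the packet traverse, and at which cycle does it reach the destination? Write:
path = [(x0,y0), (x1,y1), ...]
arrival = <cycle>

hop 0: (3,3) @ cyc 5
hop 1: (2,3) @ cyc 8  [W]
hop 2: (1,3) @ cyc 11  [W]
hop 3: (1,2) @ cyc 14  [S]
hop 4: (1,1) @ cyc 17  [S]

path = [(3,3), (2,3), (1,3), (1,2), (1,1)]
arrival = 17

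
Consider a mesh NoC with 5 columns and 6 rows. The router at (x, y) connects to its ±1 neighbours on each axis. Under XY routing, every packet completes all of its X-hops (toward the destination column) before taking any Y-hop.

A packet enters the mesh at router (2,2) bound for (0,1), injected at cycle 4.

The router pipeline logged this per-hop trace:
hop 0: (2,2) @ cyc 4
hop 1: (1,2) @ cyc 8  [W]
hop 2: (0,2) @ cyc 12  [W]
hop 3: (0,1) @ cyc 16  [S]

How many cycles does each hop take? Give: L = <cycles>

cyc[1] − cyc[0] = 8 − 4 = 4.
Per-hop latency L = Δcyc = 4.

L = 4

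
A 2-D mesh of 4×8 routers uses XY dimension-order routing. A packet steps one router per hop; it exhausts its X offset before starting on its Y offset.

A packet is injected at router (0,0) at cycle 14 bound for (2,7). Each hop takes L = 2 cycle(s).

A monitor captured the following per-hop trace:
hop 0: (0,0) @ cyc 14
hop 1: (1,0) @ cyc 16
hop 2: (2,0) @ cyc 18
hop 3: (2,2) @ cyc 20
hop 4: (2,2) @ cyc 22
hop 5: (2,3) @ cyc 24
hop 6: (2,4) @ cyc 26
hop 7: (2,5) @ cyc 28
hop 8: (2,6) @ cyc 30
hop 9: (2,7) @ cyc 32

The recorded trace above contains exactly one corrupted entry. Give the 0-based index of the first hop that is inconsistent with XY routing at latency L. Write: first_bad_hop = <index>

first_bad_hop = 3

check 1→ d=(1,0) cyc+2: ok
check 2→ d=(1,0) cyc+2: ok
check 3→ d=(0,2) cyc+2: BAD: non-unit step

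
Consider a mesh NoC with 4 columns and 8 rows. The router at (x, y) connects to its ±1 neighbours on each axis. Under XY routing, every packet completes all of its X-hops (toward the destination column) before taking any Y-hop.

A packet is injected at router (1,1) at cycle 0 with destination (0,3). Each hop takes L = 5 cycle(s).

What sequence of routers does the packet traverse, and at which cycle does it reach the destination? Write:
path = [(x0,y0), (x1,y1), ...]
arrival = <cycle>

path = [(1,1), (0,1), (0,2), (0,3)]
arrival = 15

#0 — 1,1 | c0
#1 — 0,1 | c5 | W
#2 — 0,2 | c10 | N
#3 — 0,3 | c15 | N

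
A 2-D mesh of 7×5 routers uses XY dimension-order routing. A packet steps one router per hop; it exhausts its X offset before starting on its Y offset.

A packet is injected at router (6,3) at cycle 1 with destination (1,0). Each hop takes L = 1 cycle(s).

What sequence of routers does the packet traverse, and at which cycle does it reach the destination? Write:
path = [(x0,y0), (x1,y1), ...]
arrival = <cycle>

  0. router=(6,3) cycle=1 (inject)
  1. router=(5,3) cycle=2 dir=W
  2. router=(4,3) cycle=3 dir=W
  3. router=(3,3) cycle=4 dir=W
  4. router=(2,3) cycle=5 dir=W
  5. router=(1,3) cycle=6 dir=W
  6. router=(1,2) cycle=7 dir=S
  7. router=(1,1) cycle=8 dir=S
  8. router=(1,0) cycle=9 dir=S

path = [(6,3), (5,3), (4,3), (3,3), (2,3), (1,3), (1,2), (1,1), (1,0)]
arrival = 9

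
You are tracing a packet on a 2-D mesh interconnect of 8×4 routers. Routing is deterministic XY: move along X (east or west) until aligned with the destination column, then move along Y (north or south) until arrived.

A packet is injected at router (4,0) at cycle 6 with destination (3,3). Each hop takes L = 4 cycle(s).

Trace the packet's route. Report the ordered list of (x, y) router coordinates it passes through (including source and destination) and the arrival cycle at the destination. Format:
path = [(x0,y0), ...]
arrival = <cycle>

#0 — 4,0 | c6
#1 — 3,0 | c10 | W
#2 — 3,1 | c14 | N
#3 — 3,2 | c18 | N
#4 — 3,3 | c22 | N

path = [(4,0), (3,0), (3,1), (3,2), (3,3)]
arrival = 22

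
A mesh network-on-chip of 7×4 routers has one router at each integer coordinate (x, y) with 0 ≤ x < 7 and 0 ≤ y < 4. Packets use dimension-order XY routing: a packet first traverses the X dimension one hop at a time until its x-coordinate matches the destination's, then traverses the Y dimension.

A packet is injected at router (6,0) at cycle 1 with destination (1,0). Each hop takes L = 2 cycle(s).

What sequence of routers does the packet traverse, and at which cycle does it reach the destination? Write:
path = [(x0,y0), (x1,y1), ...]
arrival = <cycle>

path = [(6,0), (5,0), (4,0), (3,0), (2,0), (1,0)]
arrival = 11

  0. router=(6,0) cycle=1 (inject)
  1. router=(5,0) cycle=3 dir=W
  2. router=(4,0) cycle=5 dir=W
  3. router=(3,0) cycle=7 dir=W
  4. router=(2,0) cycle=9 dir=W
  5. router=(1,0) cycle=11 dir=W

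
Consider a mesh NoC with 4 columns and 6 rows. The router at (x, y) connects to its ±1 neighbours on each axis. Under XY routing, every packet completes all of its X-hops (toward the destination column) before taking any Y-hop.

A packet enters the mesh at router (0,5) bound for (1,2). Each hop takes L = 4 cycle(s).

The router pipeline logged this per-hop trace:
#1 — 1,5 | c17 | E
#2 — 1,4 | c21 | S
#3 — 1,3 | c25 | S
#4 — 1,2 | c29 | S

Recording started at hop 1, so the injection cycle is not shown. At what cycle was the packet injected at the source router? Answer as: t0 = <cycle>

t0 = 13

The first recorded entry is hop 1 at cycle 17.
So t0 = 17 − 1·4 = 13.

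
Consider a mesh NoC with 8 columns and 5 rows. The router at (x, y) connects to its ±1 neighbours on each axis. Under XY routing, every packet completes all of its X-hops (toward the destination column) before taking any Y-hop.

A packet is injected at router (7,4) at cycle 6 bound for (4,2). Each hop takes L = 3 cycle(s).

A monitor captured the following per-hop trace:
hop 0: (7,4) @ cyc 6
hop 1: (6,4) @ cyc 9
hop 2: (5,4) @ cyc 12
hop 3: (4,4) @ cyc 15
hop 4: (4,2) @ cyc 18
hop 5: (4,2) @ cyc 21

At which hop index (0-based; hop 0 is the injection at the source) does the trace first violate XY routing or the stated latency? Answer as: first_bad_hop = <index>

first_bad_hop = 4

  1: Δx=-1 Δy=+0 Δt=3 [ok]
  2: Δx=-1 Δy=+0 Δt=3 [ok]
  3: Δx=-1 Δy=+0 Δt=3 [ok]
  4: Δx=+0 Δy=-2 Δt=3 [BAD: non-unit step]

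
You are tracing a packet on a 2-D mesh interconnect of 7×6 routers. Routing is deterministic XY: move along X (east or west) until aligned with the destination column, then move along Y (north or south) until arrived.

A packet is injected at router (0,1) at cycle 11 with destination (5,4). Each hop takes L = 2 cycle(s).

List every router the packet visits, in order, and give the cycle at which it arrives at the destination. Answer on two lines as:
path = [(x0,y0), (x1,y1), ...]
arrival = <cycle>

path = [(0,1), (1,1), (2,1), (3,1), (4,1), (5,1), (5,2), (5,3), (5,4)]
arrival = 27

t=11: at (0,1)
t=13: at (1,1) after E
t=15: at (2,1) after E
t=17: at (3,1) after E
t=19: at (4,1) after E
t=21: at (5,1) after E
t=23: at (5,2) after N
t=25: at (5,3) after N
t=27: at (5,4) after N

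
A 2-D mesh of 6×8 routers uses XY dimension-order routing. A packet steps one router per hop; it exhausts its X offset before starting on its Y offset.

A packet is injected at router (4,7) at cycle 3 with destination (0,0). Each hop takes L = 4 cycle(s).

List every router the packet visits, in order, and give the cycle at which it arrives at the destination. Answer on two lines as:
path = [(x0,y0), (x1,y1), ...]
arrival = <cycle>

  0. router=(4,7) cycle=3 (inject)
  1. router=(3,7) cycle=7 dir=W
  2. router=(2,7) cycle=11 dir=W
  3. router=(1,7) cycle=15 dir=W
  4. router=(0,7) cycle=19 dir=W
  5. router=(0,6) cycle=23 dir=S
  6. router=(0,5) cycle=27 dir=S
  7. router=(0,4) cycle=31 dir=S
  8. router=(0,3) cycle=35 dir=S
  9. router=(0,2) cycle=39 dir=S
  10. router=(0,1) cycle=43 dir=S
  11. router=(0,0) cycle=47 dir=S

path = [(4,7), (3,7), (2,7), (1,7), (0,7), (0,6), (0,5), (0,4), (0,3), (0,2), (0,1), (0,0)]
arrival = 47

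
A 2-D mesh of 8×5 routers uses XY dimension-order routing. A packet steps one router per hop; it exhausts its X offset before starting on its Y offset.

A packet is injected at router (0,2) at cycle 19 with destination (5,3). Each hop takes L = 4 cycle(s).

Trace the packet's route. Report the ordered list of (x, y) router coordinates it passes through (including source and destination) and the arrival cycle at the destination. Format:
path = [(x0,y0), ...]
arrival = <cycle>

path = [(0,2), (1,2), (2,2), (3,2), (4,2), (5,2), (5,3)]
arrival = 43

  0. router=(0,2) cycle=19 (inject)
  1. router=(1,2) cycle=23 dir=E
  2. router=(2,2) cycle=27 dir=E
  3. router=(3,2) cycle=31 dir=E
  4. router=(4,2) cycle=35 dir=E
  5. router=(5,2) cycle=39 dir=E
  6. router=(5,3) cycle=43 dir=N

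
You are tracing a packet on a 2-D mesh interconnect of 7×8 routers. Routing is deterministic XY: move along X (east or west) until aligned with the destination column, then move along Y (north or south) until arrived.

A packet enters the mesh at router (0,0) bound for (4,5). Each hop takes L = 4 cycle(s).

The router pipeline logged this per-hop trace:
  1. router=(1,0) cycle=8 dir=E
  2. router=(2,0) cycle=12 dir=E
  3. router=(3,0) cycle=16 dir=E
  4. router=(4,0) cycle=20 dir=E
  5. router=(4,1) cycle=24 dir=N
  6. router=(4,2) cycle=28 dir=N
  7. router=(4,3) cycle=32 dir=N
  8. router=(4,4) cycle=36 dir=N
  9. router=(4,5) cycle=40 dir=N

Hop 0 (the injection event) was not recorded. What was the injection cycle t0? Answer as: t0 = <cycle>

t0 = 4

The first recorded entry is hop 1 at cycle 8.
Therefore t0 = 8 − L = 4.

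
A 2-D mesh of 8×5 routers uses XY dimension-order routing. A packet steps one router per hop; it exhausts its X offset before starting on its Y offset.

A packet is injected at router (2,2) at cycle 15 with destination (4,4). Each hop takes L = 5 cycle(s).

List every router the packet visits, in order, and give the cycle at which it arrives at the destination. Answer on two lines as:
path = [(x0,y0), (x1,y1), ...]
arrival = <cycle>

path = [(2,2), (3,2), (4,2), (4,3), (4,4)]
arrival = 35

hop 0: (2,2) @ cyc 15
hop 1: (3,2) @ cyc 20  [E]
hop 2: (4,2) @ cyc 25  [E]
hop 3: (4,3) @ cyc 30  [N]
hop 4: (4,4) @ cyc 35  [N]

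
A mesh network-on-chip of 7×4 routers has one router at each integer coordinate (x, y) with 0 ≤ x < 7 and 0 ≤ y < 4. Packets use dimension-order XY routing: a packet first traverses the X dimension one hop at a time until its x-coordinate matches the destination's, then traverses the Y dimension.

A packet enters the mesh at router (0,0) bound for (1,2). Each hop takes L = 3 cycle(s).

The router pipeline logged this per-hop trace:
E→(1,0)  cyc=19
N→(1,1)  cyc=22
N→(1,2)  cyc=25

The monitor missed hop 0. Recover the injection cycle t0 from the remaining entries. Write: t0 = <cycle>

t0 = 16

cyc[1] = 19 and cyc[k] = t0 + k·L for every k.
So t0 = 19 − 1·3 = 16.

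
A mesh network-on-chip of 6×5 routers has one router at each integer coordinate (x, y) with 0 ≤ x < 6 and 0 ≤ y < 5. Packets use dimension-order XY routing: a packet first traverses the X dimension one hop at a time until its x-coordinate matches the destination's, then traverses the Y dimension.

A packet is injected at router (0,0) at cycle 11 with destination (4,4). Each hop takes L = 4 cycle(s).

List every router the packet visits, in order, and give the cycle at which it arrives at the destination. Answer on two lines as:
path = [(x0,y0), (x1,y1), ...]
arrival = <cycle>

path = [(0,0), (1,0), (2,0), (3,0), (4,0), (4,1), (4,2), (4,3), (4,4)]
arrival = 43

  0. router=(0,0) cycle=11 (inject)
  1. router=(1,0) cycle=15 dir=E
  2. router=(2,0) cycle=19 dir=E
  3. router=(3,0) cycle=23 dir=E
  4. router=(4,0) cycle=27 dir=E
  5. router=(4,1) cycle=31 dir=N
  6. router=(4,2) cycle=35 dir=N
  7. router=(4,3) cycle=39 dir=N
  8. router=(4,4) cycle=43 dir=N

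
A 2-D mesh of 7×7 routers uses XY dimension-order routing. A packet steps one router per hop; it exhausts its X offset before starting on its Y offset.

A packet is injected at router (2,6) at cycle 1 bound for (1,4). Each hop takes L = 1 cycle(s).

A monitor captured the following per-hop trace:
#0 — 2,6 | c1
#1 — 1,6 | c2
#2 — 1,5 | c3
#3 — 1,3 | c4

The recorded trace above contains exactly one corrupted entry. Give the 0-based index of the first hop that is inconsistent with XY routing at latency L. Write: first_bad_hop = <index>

first_bad_hop = 3

[1] (-1,+0) / 1c ⇒ ok
[2] (+0,-1) / 1c ⇒ ok
[3] (+0,-2) / 1c ⇒ BAD: non-unit step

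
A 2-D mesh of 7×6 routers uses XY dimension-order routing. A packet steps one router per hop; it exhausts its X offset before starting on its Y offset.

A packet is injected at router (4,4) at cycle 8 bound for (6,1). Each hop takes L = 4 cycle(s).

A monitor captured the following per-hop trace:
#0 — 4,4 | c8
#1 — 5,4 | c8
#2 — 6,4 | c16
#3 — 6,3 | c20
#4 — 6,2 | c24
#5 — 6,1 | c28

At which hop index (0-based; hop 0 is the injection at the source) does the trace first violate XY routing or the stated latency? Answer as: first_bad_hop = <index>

check 1→ d=(1,0) cyc+0: BAD: Δcyc=0≠L

first_bad_hop = 1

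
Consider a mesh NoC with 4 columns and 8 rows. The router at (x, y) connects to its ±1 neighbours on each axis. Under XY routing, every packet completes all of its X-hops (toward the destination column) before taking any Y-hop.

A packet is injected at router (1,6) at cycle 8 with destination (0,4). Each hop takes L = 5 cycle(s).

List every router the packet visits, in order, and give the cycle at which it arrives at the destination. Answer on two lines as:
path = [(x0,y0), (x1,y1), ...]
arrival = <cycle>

src (1,6)  cyc=8
W→(0,6)  cyc=13
S→(0,5)  cyc=18
S→(0,4)  cyc=23

path = [(1,6), (0,6), (0,5), (0,4)]
arrival = 23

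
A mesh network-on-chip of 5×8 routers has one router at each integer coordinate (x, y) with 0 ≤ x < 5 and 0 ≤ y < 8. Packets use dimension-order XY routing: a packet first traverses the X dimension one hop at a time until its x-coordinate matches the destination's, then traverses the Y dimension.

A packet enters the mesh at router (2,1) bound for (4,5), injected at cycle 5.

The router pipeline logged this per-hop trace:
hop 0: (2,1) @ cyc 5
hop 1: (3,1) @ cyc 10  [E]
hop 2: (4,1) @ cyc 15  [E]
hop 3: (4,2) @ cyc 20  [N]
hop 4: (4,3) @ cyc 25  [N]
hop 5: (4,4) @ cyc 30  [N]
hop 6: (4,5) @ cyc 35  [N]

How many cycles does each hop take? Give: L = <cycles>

From hop 0 (5) to hop 1 (10): +5 cycles.
That increment is L by definition: L = 5.

L = 5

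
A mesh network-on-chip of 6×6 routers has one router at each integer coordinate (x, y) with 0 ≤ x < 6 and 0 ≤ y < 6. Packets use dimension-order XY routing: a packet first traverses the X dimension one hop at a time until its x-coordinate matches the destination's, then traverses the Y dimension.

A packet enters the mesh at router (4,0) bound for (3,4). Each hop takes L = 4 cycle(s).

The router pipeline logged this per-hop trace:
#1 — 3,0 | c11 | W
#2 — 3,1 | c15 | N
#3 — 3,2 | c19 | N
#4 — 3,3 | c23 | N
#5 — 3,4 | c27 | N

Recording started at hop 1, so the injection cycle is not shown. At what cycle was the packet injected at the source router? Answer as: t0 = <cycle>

t0 = 7

The first recorded entry is hop 1 at cycle 11.
So t0 = 11 − 1·4 = 7.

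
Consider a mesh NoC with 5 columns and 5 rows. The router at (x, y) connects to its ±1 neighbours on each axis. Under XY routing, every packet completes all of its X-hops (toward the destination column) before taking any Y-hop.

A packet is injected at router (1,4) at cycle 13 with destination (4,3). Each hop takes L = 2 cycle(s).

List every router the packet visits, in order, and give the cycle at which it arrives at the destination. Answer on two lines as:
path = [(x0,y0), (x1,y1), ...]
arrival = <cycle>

path = [(1,4), (2,4), (3,4), (4,4), (4,3)]
arrival = 21

#0 — 1,4 | c13
#1 — 2,4 | c15 | E
#2 — 3,4 | c17 | E
#3 — 4,4 | c19 | E
#4 — 4,3 | c21 | S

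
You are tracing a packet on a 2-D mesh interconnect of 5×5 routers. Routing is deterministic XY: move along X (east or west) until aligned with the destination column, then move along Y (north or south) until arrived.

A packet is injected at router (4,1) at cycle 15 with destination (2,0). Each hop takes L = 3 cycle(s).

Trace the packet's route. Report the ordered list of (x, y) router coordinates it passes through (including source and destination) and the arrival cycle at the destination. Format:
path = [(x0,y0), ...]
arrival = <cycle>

[0] x=4 y=1 t=15
[1] x=3 y=1 t=18 →W
[2] x=2 y=1 t=21 →W
[3] x=2 y=0 t=24 →S

path = [(4,1), (3,1), (2,1), (2,0)]
arrival = 24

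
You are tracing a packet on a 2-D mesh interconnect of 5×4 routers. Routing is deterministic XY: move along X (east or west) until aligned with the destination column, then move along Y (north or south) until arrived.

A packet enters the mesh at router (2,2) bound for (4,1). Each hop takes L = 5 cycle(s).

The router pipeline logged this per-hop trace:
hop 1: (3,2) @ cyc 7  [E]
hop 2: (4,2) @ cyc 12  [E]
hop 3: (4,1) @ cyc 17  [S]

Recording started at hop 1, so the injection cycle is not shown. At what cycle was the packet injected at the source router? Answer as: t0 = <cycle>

t0 = 2

cyc[1] = 7 and cyc[k] = t0 + k·L for every k.
Therefore t0 = 7 − L = 2.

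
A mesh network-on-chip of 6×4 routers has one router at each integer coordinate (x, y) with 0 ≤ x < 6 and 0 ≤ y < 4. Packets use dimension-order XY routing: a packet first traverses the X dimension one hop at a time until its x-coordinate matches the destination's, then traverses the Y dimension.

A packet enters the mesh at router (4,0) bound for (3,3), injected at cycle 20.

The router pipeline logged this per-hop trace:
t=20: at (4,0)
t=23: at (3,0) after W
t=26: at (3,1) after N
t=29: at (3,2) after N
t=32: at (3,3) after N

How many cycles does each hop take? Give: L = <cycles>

L = 3

Between hops 0 and 1 the cycle counter advances 23 − 20 = 3.
Per-hop latency L = Δcyc = 3.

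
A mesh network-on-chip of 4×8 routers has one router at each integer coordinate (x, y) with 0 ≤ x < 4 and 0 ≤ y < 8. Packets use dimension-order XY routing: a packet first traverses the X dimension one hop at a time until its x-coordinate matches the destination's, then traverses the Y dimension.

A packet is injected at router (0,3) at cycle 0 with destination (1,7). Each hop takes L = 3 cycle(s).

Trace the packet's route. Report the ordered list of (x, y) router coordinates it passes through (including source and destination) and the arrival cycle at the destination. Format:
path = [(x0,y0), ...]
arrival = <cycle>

hop 0: (0,3) @ cyc 0
hop 1: (1,3) @ cyc 3  [E]
hop 2: (1,4) @ cyc 6  [N]
hop 3: (1,5) @ cyc 9  [N]
hop 4: (1,6) @ cyc 12  [N]
hop 5: (1,7) @ cyc 15  [N]

path = [(0,3), (1,3), (1,4), (1,5), (1,6), (1,7)]
arrival = 15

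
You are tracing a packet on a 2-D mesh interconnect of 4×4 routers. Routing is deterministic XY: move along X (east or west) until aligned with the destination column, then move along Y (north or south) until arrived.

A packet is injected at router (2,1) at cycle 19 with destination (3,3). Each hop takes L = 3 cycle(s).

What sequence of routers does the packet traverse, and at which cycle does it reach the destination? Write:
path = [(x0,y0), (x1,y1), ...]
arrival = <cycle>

hop 0: (2,1) @ cyc 19
hop 1: (3,1) @ cyc 22  [E]
hop 2: (3,2) @ cyc 25  [N]
hop 3: (3,3) @ cyc 28  [N]

path = [(2,1), (3,1), (3,2), (3,3)]
arrival = 28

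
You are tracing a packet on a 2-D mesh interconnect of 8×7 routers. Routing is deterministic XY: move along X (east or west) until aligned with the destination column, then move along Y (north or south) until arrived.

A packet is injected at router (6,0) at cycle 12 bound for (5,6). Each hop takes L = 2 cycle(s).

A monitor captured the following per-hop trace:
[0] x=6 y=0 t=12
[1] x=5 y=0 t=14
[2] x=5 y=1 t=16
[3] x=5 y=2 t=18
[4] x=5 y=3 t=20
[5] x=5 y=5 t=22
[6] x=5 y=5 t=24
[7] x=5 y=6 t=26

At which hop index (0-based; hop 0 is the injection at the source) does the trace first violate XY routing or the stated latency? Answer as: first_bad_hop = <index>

  1: Δx=-1 Δy=+0 Δt=2 [ok]
  2: Δx=+0 Δy=+1 Δt=2 [ok]
  3: Δx=+0 Δy=+1 Δt=2 [ok]
  4: Δx=+0 Δy=+1 Δt=2 [ok]
  5: Δx=+0 Δy=+2 Δt=2 [BAD: non-unit step]

first_bad_hop = 5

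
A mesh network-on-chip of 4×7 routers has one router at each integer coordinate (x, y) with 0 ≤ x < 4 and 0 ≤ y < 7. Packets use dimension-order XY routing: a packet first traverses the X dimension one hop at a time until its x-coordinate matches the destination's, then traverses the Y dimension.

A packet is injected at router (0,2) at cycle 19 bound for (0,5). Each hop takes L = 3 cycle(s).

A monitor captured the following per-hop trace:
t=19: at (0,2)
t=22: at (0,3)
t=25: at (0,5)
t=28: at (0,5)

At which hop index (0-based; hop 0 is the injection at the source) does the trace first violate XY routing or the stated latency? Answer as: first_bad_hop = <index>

first_bad_hop = 2

check 1→ d=(0,1) cyc+3: ok
check 2→ d=(0,2) cyc+3: BAD: non-unit step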